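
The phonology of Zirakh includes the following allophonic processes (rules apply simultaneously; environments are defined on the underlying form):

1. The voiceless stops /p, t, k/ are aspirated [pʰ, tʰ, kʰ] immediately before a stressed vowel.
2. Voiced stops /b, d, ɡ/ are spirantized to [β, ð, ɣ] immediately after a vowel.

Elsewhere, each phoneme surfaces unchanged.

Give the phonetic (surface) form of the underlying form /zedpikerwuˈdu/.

/z/ stays [z].
/e/ (between /z/ and /d/) is unaffected → [e].
/d/ — between /e/ and /p/, immediately after a vowel — surfaces as [ð] (rule 2).
/p/ (between /d/ and /i/) fails the environment for rule 1, so it stays [p].
/i/ — not in any rule's target class → [i].
/k/ (between /i/ and /e/) is in the target of rule 1 but the environment (immediately before a stressed vowel) is not met → [k].
/e/ stays [e].
/r/ stays [r].
/w/ — not in any rule's target class → [w].
/u/ stays [u].
/d/ meets the environment for rule 2 (immediately after a vowel) → [ð].
/u/ (word-final): no rule targets it → [u].

[zeðpikerwuˈðu]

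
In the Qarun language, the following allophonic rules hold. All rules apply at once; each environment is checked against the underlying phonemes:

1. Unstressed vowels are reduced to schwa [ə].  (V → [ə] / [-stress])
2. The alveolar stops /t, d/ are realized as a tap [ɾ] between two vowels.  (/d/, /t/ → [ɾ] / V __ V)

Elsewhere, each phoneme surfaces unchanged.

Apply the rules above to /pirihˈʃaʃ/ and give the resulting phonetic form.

[pərəhˈʃaʃ]

/p/ (word-initial) is unaffected → [p].
Rule 1 applies to /i/ (between /p/ and /r/: in an unstressed syllable) → [ə].
/r/ (between /i/ and /i/): no rule targets it → [r].
Rule 1 applies to /i/ (between /r/ and /h/: in an unstressed syllable) → [ə].
/h/ (between /i/ and /ʃ/): no rule targets it → [h].
/ʃ/ (between /h/ and /a/) is unaffected → [ʃ].
/a/ (between /ʃ/ and /ʃ/) is in the target of rule 1 but the environment (in an unstressed syllable) is not met → [a].
/ʃ/ — not in any rule's target class → [ʃ].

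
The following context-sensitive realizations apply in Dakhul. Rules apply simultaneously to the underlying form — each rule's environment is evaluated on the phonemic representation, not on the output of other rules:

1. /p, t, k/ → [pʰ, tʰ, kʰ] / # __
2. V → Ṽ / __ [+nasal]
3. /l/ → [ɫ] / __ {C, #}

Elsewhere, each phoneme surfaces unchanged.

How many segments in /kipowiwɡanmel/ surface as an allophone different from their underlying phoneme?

Segments that undergo a rule: /k/ → [kʰ] (rule 1); /a/ → [ã] (rule 2); /l/ → [ɫ] (rule 3).
All other segments surface unchanged.

3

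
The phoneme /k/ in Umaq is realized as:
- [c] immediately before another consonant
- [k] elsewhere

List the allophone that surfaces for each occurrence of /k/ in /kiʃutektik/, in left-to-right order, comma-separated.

Occurrence 1 (position 1): no conditioning environment matches → elsewhere allophone [k].
Occurrence 2 (position 7): immediately before another consonant → [c].
Occurrence 3 (position 10): no conditioning environment matches → elsewhere allophone [k].

[k], [c], [k]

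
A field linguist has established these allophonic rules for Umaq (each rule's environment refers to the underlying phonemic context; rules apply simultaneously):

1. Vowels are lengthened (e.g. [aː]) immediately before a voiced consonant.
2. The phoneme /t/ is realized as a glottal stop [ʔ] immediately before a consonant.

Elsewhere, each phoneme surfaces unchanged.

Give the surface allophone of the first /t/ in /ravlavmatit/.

/t/ (between /a/ and /i/) is in the target of rule 2 but the environment (immediately before a consonant) is not met → [t].

[t]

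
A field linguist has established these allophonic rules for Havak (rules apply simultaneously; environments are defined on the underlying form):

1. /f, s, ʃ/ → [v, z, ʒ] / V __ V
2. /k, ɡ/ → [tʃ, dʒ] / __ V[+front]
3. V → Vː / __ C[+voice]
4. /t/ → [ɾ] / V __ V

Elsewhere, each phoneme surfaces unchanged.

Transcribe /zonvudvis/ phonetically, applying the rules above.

/z/ (word-initial): no rule targets it → [z].
/o/ meets the environment for rule 3 (before a voiced consonant) → [oː].
/n/ (between /o/ and /v/) is unaffected → [n].
/v/ — not in any rule's target class → [v].
Rule 3 applies to /u/ (between /v/ and /d/: before a voiced consonant) → [uː].
/d/ stays [d].
/v/ — not in any rule's target class → [v].
/i/ (between /v/ and /s/) is in the target of rule 3 but the environment (before a voiced consonant) is not met → [i].
/s/ (word-final) is in the target of rule 1 but the environment (between two vowels) is not met → [s].

[zoːnvuːdvis]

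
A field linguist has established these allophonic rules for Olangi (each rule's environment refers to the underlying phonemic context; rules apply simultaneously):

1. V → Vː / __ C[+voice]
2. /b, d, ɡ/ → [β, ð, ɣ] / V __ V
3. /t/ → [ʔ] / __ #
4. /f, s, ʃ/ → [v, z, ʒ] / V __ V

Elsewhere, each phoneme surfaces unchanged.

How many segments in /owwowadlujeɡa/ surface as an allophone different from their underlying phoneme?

Segments that undergo a rule: /o/ → [oː] (rule 1); /o/ → [oː] (rule 1); /a/ → [aː] (rule 1); /u/ → [uː] (rule 1); /e/ → [eː] (rule 1); /ɡ/ → [ɣ] (rule 2).
All other segments surface unchanged.

6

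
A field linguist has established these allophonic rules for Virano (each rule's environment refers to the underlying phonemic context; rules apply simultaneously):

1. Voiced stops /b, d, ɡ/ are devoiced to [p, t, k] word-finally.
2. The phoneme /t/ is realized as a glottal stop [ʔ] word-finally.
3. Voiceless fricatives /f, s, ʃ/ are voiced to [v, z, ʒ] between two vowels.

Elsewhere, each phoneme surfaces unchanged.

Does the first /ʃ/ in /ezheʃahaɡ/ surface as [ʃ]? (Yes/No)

/ʃ/ meets the environment for rule 3 (between two vowels) → [ʒ].
The actual realization is [ʒ], not [ʃ].

No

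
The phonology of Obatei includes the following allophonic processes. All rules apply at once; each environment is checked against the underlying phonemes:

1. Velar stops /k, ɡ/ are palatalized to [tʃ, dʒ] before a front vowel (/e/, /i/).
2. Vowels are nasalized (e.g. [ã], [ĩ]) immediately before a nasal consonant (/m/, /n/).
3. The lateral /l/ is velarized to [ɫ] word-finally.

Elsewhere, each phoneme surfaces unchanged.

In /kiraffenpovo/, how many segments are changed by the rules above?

Segments that undergo a rule: /k/ → [tʃ] (rule 1); /e/ → [ẽ] (rule 2).
All other segments surface unchanged.

2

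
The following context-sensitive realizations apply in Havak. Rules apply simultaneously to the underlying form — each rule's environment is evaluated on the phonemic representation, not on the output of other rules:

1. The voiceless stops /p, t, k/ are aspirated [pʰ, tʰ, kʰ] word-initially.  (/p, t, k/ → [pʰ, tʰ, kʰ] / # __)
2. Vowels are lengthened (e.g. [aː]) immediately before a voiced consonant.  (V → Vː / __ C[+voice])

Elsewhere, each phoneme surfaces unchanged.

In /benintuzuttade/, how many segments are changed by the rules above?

Segments that undergo a rule: /e/ → [eː] (rule 2); /i/ → [iː] (rule 2); /u/ → [uː] (rule 2); /a/ → [aː] (rule 2).
All other segments surface unchanged.

4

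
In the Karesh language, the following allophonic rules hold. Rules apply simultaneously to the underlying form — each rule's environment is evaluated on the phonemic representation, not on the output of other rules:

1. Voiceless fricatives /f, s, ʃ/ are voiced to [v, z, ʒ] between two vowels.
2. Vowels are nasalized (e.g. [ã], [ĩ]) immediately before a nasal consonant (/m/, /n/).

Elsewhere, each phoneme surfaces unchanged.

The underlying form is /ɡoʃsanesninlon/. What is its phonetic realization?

[ɡoʃsãnesnĩnlõn]

/ɡ/ stays [ɡ].
/o/ — between /ɡ/ and /ʃ/; rule 2 does not apply here → [o].
/ʃ/ (between /o/ and /s/) fails the environment for rule 1, so it stays [ʃ].
/s/ (between /ʃ/ and /a/) fails the environment for rule 1, so it stays [s].
Rule 2 applies to /a/ (between /s/ and /n/: before a nasal consonant) → [ã].
/n/ (between /a/ and /e/): no rule targets it → [n].
/e/ (between /n/ and /s/) fails the environment for rule 2, so it stays [e].
/s/ (between /e/ and /n/) fails the environment for rule 1, so it stays [s].
/n/ (between /s/ and /i/): no rule targets it → [n].
/i/ meets the environment for rule 2 (before a nasal consonant) → [ĩ].
/n/ (between /i/ and /l/): no rule targets it → [n].
/l/ (between /n/ and /o/): no rule targets it → [l].
/o/ (between /l/ and /n/): before a nasal consonant, so rule 2 applies → [õ].
/n/ (word-final): no rule targets it → [n].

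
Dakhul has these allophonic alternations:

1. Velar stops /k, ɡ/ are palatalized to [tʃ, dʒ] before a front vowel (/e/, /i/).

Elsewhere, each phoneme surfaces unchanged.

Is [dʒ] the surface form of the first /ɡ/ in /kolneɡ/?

No

/ɡ/ (word-final) fails the environment for rule 1, so it stays [ɡ].
The actual realization is [ɡ], not [dʒ].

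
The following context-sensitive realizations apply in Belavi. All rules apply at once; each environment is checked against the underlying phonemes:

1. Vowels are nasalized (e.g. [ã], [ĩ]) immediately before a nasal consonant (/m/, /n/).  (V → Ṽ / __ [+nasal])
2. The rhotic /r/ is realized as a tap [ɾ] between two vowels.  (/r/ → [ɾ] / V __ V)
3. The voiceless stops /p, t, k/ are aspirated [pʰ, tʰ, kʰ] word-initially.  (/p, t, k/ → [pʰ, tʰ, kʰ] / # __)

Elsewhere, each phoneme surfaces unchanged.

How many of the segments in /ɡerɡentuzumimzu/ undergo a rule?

Segments that undergo a rule: /e/ → [ẽ] (rule 1); /u/ → [ũ] (rule 1); /i/ → [ĩ] (rule 1).
All other segments surface unchanged.

3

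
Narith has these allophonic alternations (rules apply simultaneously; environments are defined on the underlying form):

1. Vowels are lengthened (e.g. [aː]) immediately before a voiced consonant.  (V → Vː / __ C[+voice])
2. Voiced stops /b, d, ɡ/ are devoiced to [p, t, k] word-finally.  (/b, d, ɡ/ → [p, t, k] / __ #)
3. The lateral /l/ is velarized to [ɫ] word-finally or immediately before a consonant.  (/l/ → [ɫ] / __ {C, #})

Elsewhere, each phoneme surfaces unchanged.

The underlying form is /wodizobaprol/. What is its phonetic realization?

[woːdiːzoːbaproːɫ]

/w/ — not in any rule's target class → [w].
/o/ — between /w/ and /d/, before a voiced consonant — surfaces as [oː] (rule 1).
/d/ (between /o/ and /i/) is in the target of rule 2 but the environment (word-finally) is not met → [d].
Rule 1 applies to /i/ (between /d/ and /z/: before a voiced consonant) → [iː].
/z/ stays [z].
Rule 1 applies to /o/ (between /z/ and /b/: before a voiced consonant) → [oː].
/b/ — between /o/ and /a/; rule 2 does not apply here → [b].
/a/ (between /b/ and /p/): rule 1 targets it, but not before a voiced consonant → unchanged [a].
/p/ (between /a/ and /r/): no rule targets it → [p].
/r/ stays [r].
/o/ (between /r/ and /l/): before a voiced consonant, so rule 1 applies → [oː].
/l/ (word-final): word-finally or immediately before a consonant, so rule 3 applies → [ɫ].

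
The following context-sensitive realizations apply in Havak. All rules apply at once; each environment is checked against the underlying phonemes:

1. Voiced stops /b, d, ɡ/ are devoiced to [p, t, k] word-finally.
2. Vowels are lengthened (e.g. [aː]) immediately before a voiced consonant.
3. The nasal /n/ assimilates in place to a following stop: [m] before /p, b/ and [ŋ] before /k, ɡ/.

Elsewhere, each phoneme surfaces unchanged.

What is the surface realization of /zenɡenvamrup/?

[zeːŋɡeːnvaːmrup]

/z/ (word-initial) is unaffected → [z].
/e/ (between /z/ and /n/): before a voiced consonant, so rule 2 applies → [eː].
/n/ (between /e/ and /ɡ/) occurs before a labial or velar stop → [ŋ] by rule 3.
/ɡ/ (between /n/ and /e/): rule 1 targets it, but not word-finally → unchanged [ɡ].
/e/ (between /ɡ/ and /n/) occurs before a voiced consonant → [eː] by rule 2.
/n/ — between /e/ and /v/; rule 3 does not apply here → [n].
/v/ — not in any rule's target class → [v].
/a/ (between /v/ and /m/): before a voiced consonant, so rule 2 applies → [aː].
/m/ stays [m].
/r/ stays [r].
/u/ (between /r/ and /p/): rule 2 targets it, but not before a voiced consonant → unchanged [u].
/p/ stays [p].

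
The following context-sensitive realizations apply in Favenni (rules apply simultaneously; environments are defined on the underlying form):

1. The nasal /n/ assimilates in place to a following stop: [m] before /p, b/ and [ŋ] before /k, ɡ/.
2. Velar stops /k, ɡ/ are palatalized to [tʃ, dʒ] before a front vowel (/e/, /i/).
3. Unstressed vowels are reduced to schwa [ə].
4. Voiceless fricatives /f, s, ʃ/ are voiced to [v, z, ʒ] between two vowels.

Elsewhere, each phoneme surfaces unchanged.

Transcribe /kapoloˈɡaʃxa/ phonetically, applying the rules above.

[kəpələˈɡaʃxə]

/k/ (word-initial) is in the target of rule 2 but the environment (before a front vowel) is not met → [k].
/a/ (between /k/ and /p/) occurs in an unstressed syllable → [ə] by rule 3.
/p/ (between /a/ and /o/) is unaffected → [p].
/o/ — between /p/ and /l/, in an unstressed syllable — surfaces as [ə] (rule 3).
/l/ (between /o/ and /o/) is unaffected → [l].
/o/ — between /l/ and /ɡ/, in an unstressed syllable — surfaces as [ə] (rule 3).
/ɡ/ — between /o/ and /a/; rule 2 does not apply here → [ɡ].
/a/ — between /ɡ/ and /ʃ/; rule 3 does not apply here → [a].
/ʃ/ (between /a/ and /x/): rule 4 targets it, but not between two vowels → unchanged [ʃ].
/x/ stays [x].
/a/ meets the environment for rule 3 (in an unstressed syllable) → [ə].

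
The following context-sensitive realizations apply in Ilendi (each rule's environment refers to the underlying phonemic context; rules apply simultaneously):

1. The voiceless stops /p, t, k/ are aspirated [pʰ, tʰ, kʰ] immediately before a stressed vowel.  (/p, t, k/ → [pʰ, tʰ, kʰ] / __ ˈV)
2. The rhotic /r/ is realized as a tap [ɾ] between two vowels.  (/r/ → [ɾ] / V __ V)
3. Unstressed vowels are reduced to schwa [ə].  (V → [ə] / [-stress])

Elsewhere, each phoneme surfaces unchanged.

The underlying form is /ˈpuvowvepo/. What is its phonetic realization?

[ˈpʰuvəwvəpə]

/p/ — word-initial, immediately before a stressed vowel — surfaces as [pʰ] (rule 1).
/u/ (between /p/ and /v/) is in the target of rule 3 but the environment (in an unstressed syllable) is not met → [u].
/o/ (between /v/ and /w/): in an unstressed syllable, so rule 3 applies → [ə].
/e/ (between /v/ and /p/) occurs in an unstressed syllable → [ə] by rule 3.
/p/ (between /e/ and /o/) is in the target of rule 1 but the environment (immediately before a stressed vowel) is not met → [p].
/o/ (word-final) occurs in an unstressed syllable → [ə] by rule 3.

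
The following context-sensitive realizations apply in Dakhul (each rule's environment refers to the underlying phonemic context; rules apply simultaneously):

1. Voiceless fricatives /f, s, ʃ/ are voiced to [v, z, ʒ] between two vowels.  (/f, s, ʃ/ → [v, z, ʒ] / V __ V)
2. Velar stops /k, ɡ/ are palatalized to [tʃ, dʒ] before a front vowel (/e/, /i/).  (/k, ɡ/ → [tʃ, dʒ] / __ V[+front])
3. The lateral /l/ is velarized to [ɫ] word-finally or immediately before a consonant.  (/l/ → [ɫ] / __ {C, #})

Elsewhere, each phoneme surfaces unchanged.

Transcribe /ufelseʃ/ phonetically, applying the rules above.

[uveɫseʃ]

/f/ (between /u/ and /e/): between two vowels, so rule 1 applies → [v].
/l/ — between /e/ and /s/, word-finally or immediately before a consonant — surfaces as [ɫ] (rule 3).
/s/ (between /l/ and /e/) is in the target of rule 1 but the environment (between two vowels) is not met → [s].
/ʃ/ (word-final): rule 1 targets it, but not between two vowels → unchanged [ʃ].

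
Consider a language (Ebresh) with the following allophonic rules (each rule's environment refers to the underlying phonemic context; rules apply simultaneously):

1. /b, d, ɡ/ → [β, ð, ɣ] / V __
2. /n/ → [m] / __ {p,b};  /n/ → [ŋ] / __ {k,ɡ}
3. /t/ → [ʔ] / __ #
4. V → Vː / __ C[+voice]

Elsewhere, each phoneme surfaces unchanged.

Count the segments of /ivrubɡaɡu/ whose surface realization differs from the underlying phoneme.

Segments that undergo a rule: /i/ → [iː] (rule 4); /u/ → [uː] (rule 4); /b/ → [β] (rule 1); /a/ → [aː] (rule 4); /ɡ/ → [ɣ] (rule 1).
All other segments surface unchanged.

5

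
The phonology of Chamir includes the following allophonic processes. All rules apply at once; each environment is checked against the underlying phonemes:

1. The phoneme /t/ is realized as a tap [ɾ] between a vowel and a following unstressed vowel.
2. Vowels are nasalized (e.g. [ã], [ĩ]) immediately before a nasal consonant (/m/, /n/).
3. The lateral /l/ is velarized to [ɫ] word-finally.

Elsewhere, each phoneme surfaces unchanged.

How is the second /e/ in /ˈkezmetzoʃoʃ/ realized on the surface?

/e/ — between /m/ and /t/; rule 2 does not apply here → [e].

[e]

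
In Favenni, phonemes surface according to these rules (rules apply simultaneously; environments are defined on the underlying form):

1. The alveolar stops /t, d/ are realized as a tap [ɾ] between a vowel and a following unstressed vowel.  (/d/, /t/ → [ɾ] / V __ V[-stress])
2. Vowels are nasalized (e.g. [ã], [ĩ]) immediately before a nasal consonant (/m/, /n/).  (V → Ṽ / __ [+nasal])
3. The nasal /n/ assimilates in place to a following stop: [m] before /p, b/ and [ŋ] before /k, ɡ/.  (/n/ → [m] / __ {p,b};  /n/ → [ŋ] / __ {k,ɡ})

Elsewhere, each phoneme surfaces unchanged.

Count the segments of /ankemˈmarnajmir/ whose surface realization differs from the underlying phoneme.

Segments that undergo a rule: /a/ → [ã] (rule 2); /n/ → [ŋ] (rule 3); /e/ → [ẽ] (rule 2).
All other segments surface unchanged.

3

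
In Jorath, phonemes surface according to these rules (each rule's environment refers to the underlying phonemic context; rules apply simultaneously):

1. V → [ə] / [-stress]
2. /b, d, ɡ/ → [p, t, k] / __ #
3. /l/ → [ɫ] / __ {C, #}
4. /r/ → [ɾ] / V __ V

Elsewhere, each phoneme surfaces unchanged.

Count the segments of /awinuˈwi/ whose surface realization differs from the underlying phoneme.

Segments that undergo a rule: /a/ → [ə] (rule 1); /i/ → [ə] (rule 1); /u/ → [ə] (rule 1).
All other segments surface unchanged.

3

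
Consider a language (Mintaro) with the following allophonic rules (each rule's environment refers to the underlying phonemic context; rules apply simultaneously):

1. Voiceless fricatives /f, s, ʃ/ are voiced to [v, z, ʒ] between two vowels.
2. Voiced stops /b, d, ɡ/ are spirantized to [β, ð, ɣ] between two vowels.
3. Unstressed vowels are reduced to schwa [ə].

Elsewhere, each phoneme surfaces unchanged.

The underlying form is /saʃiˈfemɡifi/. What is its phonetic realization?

/s/ (word-initial): rule 1 targets it, but not between two vowels → unchanged [s].
Rule 3 applies to /a/ (between /s/ and /ʃ/: in an unstressed syllable) → [ə].
/ʃ/ (between /a/ and /i/): between two vowels, so rule 1 applies → [ʒ].
/i/ (between /ʃ/ and /f/) occurs in an unstressed syllable → [ə] by rule 3.
Rule 1 applies to /f/ (between /i/ and /e/: between two vowels) → [v].
/e/ (between /f/ and /m/) fails the environment for rule 3, so it stays [e].
/m/ stays [m].
/ɡ/ (between /m/ and /i/) fails the environment for rule 2, so it stays [ɡ].
Rule 3 applies to /i/ (between /ɡ/ and /f/: in an unstressed syllable) → [ə].
/f/ (between /i/ and /i/) occurs between two vowels → [v] by rule 1.
Rule 3 applies to /i/ (word-final: in an unstressed syllable) → [ə].

[səʒəˈvemɡəvə]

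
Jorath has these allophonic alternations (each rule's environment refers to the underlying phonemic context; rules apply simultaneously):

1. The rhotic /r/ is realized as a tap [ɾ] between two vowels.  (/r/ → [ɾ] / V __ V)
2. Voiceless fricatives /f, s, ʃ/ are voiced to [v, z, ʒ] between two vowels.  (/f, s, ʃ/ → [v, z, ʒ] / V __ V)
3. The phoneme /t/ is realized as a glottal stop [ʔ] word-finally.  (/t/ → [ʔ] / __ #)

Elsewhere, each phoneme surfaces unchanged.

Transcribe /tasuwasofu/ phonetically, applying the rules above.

[tazuwazovu]

/t/ (word-initial): rule 3 targets it, but not word-finally → unchanged [t].
/a/ (between /t/ and /s/): no rule targets it → [a].
/s/ (between /a/ and /u/) occurs between two vowels → [z] by rule 2.
/u/ (between /s/ and /w/) is unaffected → [u].
/w/ (between /u/ and /a/): no rule targets it → [w].
/a/ stays [a].
/s/ meets the environment for rule 2 (between two vowels) → [z].
/o/ stays [o].
Rule 2 applies to /f/ (between /o/ and /u/: between two vowels) → [v].
/u/ (word-final): no rule targets it → [u].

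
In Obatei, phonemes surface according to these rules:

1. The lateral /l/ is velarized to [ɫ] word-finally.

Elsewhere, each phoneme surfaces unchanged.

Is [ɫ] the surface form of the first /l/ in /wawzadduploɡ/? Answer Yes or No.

/l/ — between /p/ and /o/; rule 1 does not apply here → [l].
The actual realization is [l], not [ɫ].

No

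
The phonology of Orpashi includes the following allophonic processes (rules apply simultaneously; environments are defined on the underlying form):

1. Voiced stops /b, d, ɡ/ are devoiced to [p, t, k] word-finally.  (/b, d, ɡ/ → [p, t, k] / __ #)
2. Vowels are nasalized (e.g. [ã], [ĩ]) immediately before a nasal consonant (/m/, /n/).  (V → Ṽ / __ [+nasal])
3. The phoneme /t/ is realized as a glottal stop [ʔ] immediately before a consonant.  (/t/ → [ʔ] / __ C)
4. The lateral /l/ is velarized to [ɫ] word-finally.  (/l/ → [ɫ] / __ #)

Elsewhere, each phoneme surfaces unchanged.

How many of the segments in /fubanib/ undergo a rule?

Segments that undergo a rule: /a/ → [ã] (rule 2); /b/ → [p] (rule 1).
All other segments surface unchanged.

2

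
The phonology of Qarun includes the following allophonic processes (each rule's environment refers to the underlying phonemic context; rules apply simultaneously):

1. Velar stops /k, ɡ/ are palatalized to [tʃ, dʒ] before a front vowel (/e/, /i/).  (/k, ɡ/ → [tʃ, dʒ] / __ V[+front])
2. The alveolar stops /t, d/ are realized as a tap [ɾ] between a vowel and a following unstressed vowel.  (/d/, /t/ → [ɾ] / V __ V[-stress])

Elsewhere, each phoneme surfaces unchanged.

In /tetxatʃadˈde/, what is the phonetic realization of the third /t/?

/t/ — between /a/ and /ʃ/; rule 2 does not apply here → [t].

[t]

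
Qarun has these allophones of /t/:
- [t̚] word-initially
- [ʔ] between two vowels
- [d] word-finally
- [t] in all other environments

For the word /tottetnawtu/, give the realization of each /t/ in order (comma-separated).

Occurrence 1 (position 1): word-initially → [t̚].
Occurrence 2 (position 3): no conditioning environment matches → elsewhere allophone [t].
Occurrence 3 (position 4): no conditioning environment matches → elsewhere allophone [t].
Occurrence 4 (position 6): no conditioning environment matches → elsewhere allophone [t].
Occurrence 5 (position 10): no conditioning environment matches → elsewhere allophone [t].

[t̚], [t], [t], [t], [t]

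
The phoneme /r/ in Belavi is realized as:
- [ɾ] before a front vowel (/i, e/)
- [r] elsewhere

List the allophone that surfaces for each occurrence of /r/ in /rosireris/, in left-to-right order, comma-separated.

[r], [ɾ], [ɾ]

Occurrence 1 (position 1): no conditioning environment matches → elsewhere allophone [r].
Occurrence 2 (position 5): before a front vowel (/i, e/) → [ɾ].
Occurrence 3 (position 7): before a front vowel (/i, e/) → [ɾ].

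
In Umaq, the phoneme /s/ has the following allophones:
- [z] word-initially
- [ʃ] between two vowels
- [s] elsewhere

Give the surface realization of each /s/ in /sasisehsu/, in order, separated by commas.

Occurrence 1 (position 1): word-initially → [z].
Occurrence 2 (position 3): between two vowels → [ʃ].
Occurrence 3 (position 5): between two vowels → [ʃ].
Occurrence 4 (position 8): no conditioning environment matches → elsewhere allophone [s].

[z], [ʃ], [ʃ], [s]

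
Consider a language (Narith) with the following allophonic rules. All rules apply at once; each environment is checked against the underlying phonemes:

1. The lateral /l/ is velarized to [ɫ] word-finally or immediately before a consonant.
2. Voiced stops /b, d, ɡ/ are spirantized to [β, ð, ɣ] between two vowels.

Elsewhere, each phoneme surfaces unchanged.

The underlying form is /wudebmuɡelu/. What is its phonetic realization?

[wuðebmuɣelu]

/w/ stays [w].
/u/ stays [u].
/d/ meets the environment for rule 2 (between two vowels) → [ð].
/e/ (between /d/ and /b/): no rule targets it → [e].
/b/ — between /e/ and /m/; rule 2 does not apply here → [b].
/m/ — not in any rule's target class → [m].
/u/ stays [u].
/ɡ/ meets the environment for rule 2 (between two vowels) → [ɣ].
/e/ — not in any rule's target class → [e].
/l/ (between /e/ and /u/) fails the environment for rule 1, so it stays [l].
/u/ (word-final) is unaffected → [u].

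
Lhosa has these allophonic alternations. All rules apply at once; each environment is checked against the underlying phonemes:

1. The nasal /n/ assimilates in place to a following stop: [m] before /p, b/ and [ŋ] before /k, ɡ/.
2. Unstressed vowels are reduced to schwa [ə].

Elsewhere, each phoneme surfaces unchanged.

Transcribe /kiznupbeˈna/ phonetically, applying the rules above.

[kəznəpbəˈna]

/k/ — not in any rule's target class → [k].
/i/ — between /k/ and /z/, in an unstressed syllable — surfaces as [ə] (rule 2).
/z/ (between /i/ and /n/) is unaffected → [z].
/n/ (between /z/ and /u/) fails the environment for rule 1, so it stays [n].
/u/ meets the environment for rule 2 (in an unstressed syllable) → [ə].
/p/ (between /u/ and /b/) is unaffected → [p].
/b/ (between /p/ and /e/) is unaffected → [b].
/e/ meets the environment for rule 2 (in an unstressed syllable) → [ə].
/n/ (between /e/ and /a/) is in the target of rule 1 but the environment (before a labial or velar stop) is not met → [n].
/a/ (word-final) fails the environment for rule 2, so it stays [a].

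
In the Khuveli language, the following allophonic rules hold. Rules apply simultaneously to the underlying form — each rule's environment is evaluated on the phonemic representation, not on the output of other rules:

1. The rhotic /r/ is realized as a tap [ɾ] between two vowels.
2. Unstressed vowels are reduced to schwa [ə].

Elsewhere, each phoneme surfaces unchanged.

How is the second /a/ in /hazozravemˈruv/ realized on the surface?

[ə]

Rule 2 applies to /a/ (between /r/ and /v/: in an unstressed syllable) → [ə].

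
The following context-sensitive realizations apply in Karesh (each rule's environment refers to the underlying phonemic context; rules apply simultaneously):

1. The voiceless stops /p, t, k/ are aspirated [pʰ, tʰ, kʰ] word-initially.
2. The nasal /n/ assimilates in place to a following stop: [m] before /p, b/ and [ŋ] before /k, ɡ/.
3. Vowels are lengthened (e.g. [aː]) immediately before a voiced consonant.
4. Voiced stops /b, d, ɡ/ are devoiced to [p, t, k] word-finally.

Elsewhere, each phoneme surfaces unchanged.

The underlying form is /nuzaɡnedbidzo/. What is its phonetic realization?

[nuːzaːɡneːdbiːdzo]

/n/ (word-initial) fails the environment for rule 2, so it stays [n].
/u/ (between /n/ and /z/) occurs before a voiced consonant → [uː] by rule 3.
/z/ stays [z].
/a/ (between /z/ and /ɡ/): before a voiced consonant, so rule 3 applies → [aː].
/ɡ/ (between /a/ and /n/) fails the environment for rule 4, so it stays [ɡ].
/n/ — between /ɡ/ and /e/; rule 2 does not apply here → [n].
/e/ — between /n/ and /d/, before a voiced consonant — surfaces as [eː] (rule 3).
/d/ (between /e/ and /b/): rule 4 targets it, but not word-finally → unchanged [d].
/b/ (between /d/ and /i/) fails the environment for rule 4, so it stays [b].
/i/ (between /b/ and /d/): before a voiced consonant, so rule 3 applies → [iː].
/d/ — between /i/ and /z/; rule 4 does not apply here → [d].
/z/ — not in any rule's target class → [z].
/o/ — word-final; rule 3 does not apply here → [o].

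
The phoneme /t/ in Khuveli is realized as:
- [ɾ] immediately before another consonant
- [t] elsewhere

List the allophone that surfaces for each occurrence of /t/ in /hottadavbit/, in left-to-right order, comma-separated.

[ɾ], [t], [t]

Occurrence 1 (position 3): immediately before another consonant → [ɾ].
Occurrence 2 (position 4): no conditioning environment matches → elsewhere allophone [t].
Occurrence 3 (position 11): no conditioning environment matches → elsewhere allophone [t].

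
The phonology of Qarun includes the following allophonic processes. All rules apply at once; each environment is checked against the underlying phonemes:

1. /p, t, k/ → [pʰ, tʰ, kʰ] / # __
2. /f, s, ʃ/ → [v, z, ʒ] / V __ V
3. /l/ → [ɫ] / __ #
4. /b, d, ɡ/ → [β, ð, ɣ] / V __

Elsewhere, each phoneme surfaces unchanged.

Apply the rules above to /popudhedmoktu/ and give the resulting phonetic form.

[pʰopuðheðmoktu]

/p/ meets the environment for rule 1 (word-initially) → [pʰ].
/o/ — not in any rule's target class → [o].
/p/ (between /o/ and /u/): rule 1 targets it, but not word-initially → unchanged [p].
/u/ — not in any rule's target class → [u].
Rule 4 applies to /d/ (between /u/ and /h/: immediately after a vowel) → [ð].
/h/ stays [h].
/e/ (between /h/ and /d/) is unaffected → [e].
/d/ — between /e/ and /m/, immediately after a vowel — surfaces as [ð] (rule 4).
/m/ — not in any rule's target class → [m].
/o/ stays [o].
/k/ (between /o/ and /t/) is in the target of rule 1 but the environment (word-initially) is not met → [k].
/t/ (between /k/ and /u/): rule 1 targets it, but not word-initially → unchanged [t].
/u/ stays [u].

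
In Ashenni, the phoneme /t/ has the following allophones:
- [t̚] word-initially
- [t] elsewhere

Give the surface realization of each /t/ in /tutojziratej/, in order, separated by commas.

Occurrence 1 (position 1): word-initially → [t̚].
Occurrence 2 (position 3): no conditioning environment matches → elsewhere allophone [t].
Occurrence 3 (position 10): no conditioning environment matches → elsewhere allophone [t].

[t̚], [t], [t]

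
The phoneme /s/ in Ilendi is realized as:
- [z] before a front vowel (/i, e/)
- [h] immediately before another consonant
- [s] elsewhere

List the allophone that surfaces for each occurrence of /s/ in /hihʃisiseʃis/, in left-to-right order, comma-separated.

[z], [z], [s]

Occurrence 1 (position 6): before a front vowel (/i, e/) → [z].
Occurrence 2 (position 8): before a front vowel (/i, e/) → [z].
Occurrence 3 (position 12): no conditioning environment matches → elsewhere allophone [s].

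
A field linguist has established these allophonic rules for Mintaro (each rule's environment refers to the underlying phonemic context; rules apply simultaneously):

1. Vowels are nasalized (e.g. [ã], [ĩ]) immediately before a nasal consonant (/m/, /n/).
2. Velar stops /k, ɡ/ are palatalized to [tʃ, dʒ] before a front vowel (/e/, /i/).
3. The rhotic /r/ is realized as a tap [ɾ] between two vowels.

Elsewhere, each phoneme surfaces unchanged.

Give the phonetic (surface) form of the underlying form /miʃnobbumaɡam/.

[miʃnobbũmaɡãm]

/m/ (word-initial) is unaffected → [m].
/i/ (between /m/ and /ʃ/): rule 1 targets it, but not before a nasal consonant → unchanged [i].
/ʃ/ (between /i/ and /n/) is unaffected → [ʃ].
/n/ (between /ʃ/ and /o/) is unaffected → [n].
/o/ — between /n/ and /b/; rule 1 does not apply here → [o].
/b/ — not in any rule's target class → [b].
/b/ stays [b].
Rule 1 applies to /u/ (between /b/ and /m/: before a nasal consonant) → [ũ].
/m/ (between /u/ and /a/): no rule targets it → [m].
/a/ (between /m/ and /ɡ/) fails the environment for rule 1, so it stays [a].
/ɡ/ — between /a/ and /a/; rule 2 does not apply here → [ɡ].
/a/ meets the environment for rule 1 (before a nasal consonant) → [ã].
/m/ (word-final) is unaffected → [m].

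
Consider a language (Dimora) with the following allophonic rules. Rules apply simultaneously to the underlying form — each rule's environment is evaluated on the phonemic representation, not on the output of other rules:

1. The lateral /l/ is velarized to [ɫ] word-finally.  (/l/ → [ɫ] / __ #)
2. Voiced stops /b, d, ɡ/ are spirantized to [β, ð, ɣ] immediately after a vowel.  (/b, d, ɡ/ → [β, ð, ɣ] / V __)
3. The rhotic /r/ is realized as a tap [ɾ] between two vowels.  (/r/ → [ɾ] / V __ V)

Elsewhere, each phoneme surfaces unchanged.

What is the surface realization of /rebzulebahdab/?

/r/ (word-initial) fails the environment for rule 3, so it stays [r].
/e/ (between /r/ and /b/) is unaffected → [e].
/b/ (between /e/ and /z/) occurs immediately after a vowel → [β] by rule 2.
/z/ (between /b/ and /u/): no rule targets it → [z].
/u/ (between /z/ and /l/): no rule targets it → [u].
/l/ (between /u/ and /e/) fails the environment for rule 1, so it stays [l].
/e/ — not in any rule's target class → [e].
/b/ (between /e/ and /a/): immediately after a vowel, so rule 2 applies → [β].
/a/ stays [a].
/h/ — not in any rule's target class → [h].
/d/ (between /h/ and /a/) fails the environment for rule 2, so it stays [d].
/a/ (between /d/ and /b/): no rule targets it → [a].
/b/ (word-final) occurs immediately after a vowel → [β] by rule 2.

[reβzuleβahdaβ]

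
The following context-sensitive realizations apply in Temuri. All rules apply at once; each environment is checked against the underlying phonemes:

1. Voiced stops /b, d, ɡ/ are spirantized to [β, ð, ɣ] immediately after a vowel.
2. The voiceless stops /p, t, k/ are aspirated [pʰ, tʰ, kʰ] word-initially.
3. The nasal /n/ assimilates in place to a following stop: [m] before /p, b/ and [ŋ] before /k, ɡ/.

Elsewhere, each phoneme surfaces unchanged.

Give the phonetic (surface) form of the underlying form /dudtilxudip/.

/d/ — word-initial; rule 1 does not apply here → [d].
/u/ (between /d/ and /d/) is unaffected → [u].
/d/ (between /u/ and /t/) occurs immediately after a vowel → [ð] by rule 1.
/t/ (between /d/ and /i/) is in the target of rule 2 but the environment (word-initially) is not met → [t].
/i/ — not in any rule's target class → [i].
/l/ — not in any rule's target class → [l].
/x/ (between /l/ and /u/) is unaffected → [x].
/u/ (between /x/ and /d/): no rule targets it → [u].
/d/ (between /u/ and /i/) occurs immediately after a vowel → [ð] by rule 1.
/i/ — not in any rule's target class → [i].
/p/ (word-final) is in the target of rule 2 but the environment (word-initially) is not met → [p].

[duðtilxuðip]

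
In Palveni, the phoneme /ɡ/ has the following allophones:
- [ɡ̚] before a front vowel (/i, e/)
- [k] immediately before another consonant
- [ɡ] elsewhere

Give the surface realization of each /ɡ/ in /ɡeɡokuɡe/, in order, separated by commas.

Occurrence 1 (position 1): before a front vowel (/i, e/) → [ɡ̚].
Occurrence 2 (position 3): no conditioning environment matches → elsewhere allophone [ɡ].
Occurrence 3 (position 7): before a front vowel (/i, e/) → [ɡ̚].

[ɡ̚], [ɡ], [ɡ̚]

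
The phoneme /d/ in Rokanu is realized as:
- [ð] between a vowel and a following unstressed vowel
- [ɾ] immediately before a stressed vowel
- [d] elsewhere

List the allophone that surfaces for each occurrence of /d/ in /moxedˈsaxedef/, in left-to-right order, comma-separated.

Occurrence 1 (position 5): no conditioning environment matches → elsewhere allophone [d].
Occurrence 2 (position 10): between a vowel and a following unstressed vowel → [ð].

[d], [ð]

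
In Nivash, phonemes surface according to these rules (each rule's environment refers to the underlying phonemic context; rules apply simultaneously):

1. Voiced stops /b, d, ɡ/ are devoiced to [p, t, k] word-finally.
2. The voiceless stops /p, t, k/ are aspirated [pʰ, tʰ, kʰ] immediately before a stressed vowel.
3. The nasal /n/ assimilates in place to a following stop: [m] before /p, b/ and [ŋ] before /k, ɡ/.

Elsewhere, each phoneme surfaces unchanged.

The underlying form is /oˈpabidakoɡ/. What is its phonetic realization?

[oˈpʰabidakok]

/o/ — not in any rule's target class → [o].
/p/ — between /o/ and /a/, immediately before a stressed vowel — surfaces as [pʰ] (rule 2).
/a/ (between /p/ and /b/) is unaffected → [a].
/b/ (between /a/ and /i/) is in the target of rule 1 but the environment (word-finally) is not met → [b].
/i/ stays [i].
/d/ (between /i/ and /a/) fails the environment for rule 1, so it stays [d].
/a/ stays [a].
/k/ (between /a/ and /o/) is in the target of rule 2 but the environment (immediately before a stressed vowel) is not met → [k].
/o/ stays [o].
/ɡ/ (word-final): word-finally, so rule 1 applies → [k].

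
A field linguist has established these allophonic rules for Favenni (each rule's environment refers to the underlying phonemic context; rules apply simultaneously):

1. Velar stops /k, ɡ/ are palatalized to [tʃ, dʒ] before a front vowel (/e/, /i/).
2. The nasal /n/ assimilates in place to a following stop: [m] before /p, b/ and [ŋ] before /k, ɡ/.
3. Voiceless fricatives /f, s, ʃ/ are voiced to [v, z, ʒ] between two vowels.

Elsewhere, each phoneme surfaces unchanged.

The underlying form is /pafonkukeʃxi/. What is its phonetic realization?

/p/ (word-initial): no rule targets it → [p].
/a/ (between /p/ and /f/): no rule targets it → [a].
Rule 3 applies to /f/ (between /a/ and /o/: between two vowels) → [v].
/o/ (between /f/ and /n/): no rule targets it → [o].
Rule 2 applies to /n/ (between /o/ and /k/: before a labial or velar stop) → [ŋ].
/k/ (between /n/ and /u/) fails the environment for rule 1, so it stays [k].
/u/ stays [u].
/k/ (between /u/ and /e/): before a front vowel, so rule 1 applies → [tʃ].
/e/ (between /k/ and /ʃ/): no rule targets it → [e].
/ʃ/ (between /e/ and /x/): rule 3 targets it, but not between two vowels → unchanged [ʃ].
/x/ — not in any rule's target class → [x].
/i/ (word-final) is unaffected → [i].

[pavoŋkutʃeʃxi]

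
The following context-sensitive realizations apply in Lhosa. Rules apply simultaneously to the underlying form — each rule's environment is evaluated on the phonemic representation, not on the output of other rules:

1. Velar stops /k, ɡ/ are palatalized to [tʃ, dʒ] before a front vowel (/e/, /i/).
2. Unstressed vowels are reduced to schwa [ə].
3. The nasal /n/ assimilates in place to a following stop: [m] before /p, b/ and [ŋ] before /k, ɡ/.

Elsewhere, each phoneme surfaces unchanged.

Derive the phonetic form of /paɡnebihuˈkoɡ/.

[pəɡnəbəhəˈkoɡ]

/p/ — not in any rule's target class → [p].
/a/ — between /p/ and /ɡ/, in an unstressed syllable — surfaces as [ə] (rule 2).
/ɡ/ — between /a/ and /n/; rule 1 does not apply here → [ɡ].
/n/ (between /ɡ/ and /e/) fails the environment for rule 3, so it stays [n].
/e/ (between /n/ and /b/) occurs in an unstressed syllable → [ə] by rule 2.
/b/ — not in any rule's target class → [b].
/i/ meets the environment for rule 2 (in an unstressed syllable) → [ə].
/h/ — not in any rule's target class → [h].
/u/ (between /h/ and /k/) occurs in an unstressed syllable → [ə] by rule 2.
/k/ (between /u/ and /o/): rule 1 targets it, but not before a front vowel → unchanged [k].
/o/ (between /k/ and /ɡ/) fails the environment for rule 2, so it stays [o].
/ɡ/ (word-final) is in the target of rule 1 but the environment (before a front vowel) is not met → [ɡ].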